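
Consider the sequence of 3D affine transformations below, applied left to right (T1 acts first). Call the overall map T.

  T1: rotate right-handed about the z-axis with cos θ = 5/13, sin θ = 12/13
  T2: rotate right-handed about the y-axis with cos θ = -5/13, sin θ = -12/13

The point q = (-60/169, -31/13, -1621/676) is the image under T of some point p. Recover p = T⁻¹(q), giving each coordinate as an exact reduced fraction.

T1 = [5/13 -12/13 0 0; 12/13 5/13 0 0; 0 0 1 0; 0 0 0 1]
T2·T1 = [-25/169 60/169 -12/13 0; 12/13 5/13 0 0; 60/169 -144/169 -5/13 0; 0 0 0 1]
det M = 1; M⁻¹ = [-25/169 12/13 60/169 0; 60/169 5/13 -144/169 0; -12/13 0 -5/13 0; 0 0 0 1]
M⁻¹ · (-60/169, -31/13, -1621/676)ᵀ = (-3, 1, 5/4)ᵀ

p = (-3, 1, 5/4)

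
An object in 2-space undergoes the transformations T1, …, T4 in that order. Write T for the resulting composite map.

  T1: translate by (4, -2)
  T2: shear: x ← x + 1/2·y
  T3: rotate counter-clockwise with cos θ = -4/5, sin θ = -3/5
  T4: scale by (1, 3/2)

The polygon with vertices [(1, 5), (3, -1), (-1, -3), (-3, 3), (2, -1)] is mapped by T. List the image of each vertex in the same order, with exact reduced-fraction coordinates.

image vertices: (-17/5, -189/20), (-31/5, -27/20), (-17/5, 111/20), (-3/5, -51/20), (-27/5, -9/20)

T1 translate by (4, -2): (1, 5) → (5, 3); (3, -1) → (7, -3); (-1, -3) → (3, -5); (-3, 3) → (1, 1); (2, -1) → (6, -3)
T2 shear: x ← x + 1/2·y: (5, 3) → (13/2, 3); (7, -3) → (11/2, -3); (3, -5) → (1/2, -5); (1, 1) → (3/2, 1); (6, -3) → (9/2, -3)
T3 rotate counter-clockwise with cos θ = -4/5, sin θ = -3/5: (13/2, 3) → (-17/5, -63/10); (11/2, -3) → (-31/5, -9/10); (1/2, -5) → (-17/5, 37/10); (3/2, 1) → (-3/5, -17/10); (9/2, -3) → (-27/5, -3/10)
T4 scale by (1, 3/2): (-17/5, -63/10) → (-17/5, -189/20); (-31/5, -9/10) → (-31/5, -27/20); (-17/5, 37/10) → (-17/5, 111/20); (-3/5, -17/10) → (-3/5, -51/20); (-27/5, -3/10) → (-27/5, -9/20)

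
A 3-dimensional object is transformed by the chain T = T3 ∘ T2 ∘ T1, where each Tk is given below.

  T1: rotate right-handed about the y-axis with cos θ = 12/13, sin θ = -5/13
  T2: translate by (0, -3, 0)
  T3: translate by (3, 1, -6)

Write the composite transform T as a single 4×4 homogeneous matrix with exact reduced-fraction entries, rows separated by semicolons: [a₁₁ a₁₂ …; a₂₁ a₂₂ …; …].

T1 = [12/13 0 -5/13 0; 0 1 0 0; 5/13 0 12/13 0; 0 0 0 1]
T2·T1 = [12/13 0 -5/13 0; 0 1 0 -3; 5/13 0 12/13 0; 0 0 0 1]
T3·…·T1 = [12/13 0 -5/13 3; 0 1 0 -2; 5/13 0 12/13 -6; 0 0 0 1]

T = [12/13 0 -5/13 3; 0 1 0 -2; 5/13 0 12/13 -6; 0 0 0 1]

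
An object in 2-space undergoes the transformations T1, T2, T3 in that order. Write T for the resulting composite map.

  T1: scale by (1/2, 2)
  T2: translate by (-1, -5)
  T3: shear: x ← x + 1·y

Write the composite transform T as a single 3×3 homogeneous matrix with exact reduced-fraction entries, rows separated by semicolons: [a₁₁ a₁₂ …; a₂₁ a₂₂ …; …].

T1 = [1/2 0 0; 0 2 0; 0 0 1]
T2·T1 = [1/2 0 -1; 0 2 -5; 0 0 1]
T3·…·T1 = [1/2 2 -6; 0 2 -5; 0 0 1]

T = [1/2 2 -6; 0 2 -5; 0 0 1]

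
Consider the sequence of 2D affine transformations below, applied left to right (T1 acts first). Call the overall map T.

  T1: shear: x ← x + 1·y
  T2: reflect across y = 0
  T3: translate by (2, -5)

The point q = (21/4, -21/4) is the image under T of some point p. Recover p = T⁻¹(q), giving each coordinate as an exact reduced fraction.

p = (3, 1/4)

T1 = [1 1 0; 0 1 0; 0 0 1]
T2·T1 = [1 1 0; 0 -1 0; 0 0 1]
T3·…·T1 = [1 1 2; 0 -1 -5; 0 0 1]
det M = -1; M⁻¹ = [1 1 3; 0 -1 -5; 0 0 1]
M⁻¹ · (21/4, -21/4)ᵀ = (3, 1/4)ᵀ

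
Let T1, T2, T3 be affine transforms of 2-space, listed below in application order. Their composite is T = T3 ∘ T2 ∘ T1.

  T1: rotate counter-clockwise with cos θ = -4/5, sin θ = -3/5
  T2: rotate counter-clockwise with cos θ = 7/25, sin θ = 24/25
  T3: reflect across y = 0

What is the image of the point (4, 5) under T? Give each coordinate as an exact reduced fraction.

T1 rotate counter-clockwise with cos θ = -4/5, sin θ = -3/5: (4, 5) → (-1/5, -32/5)
T2 rotate counter-clockwise with cos θ = 7/25, sin θ = 24/25: (-1/5, -32/5) → (761/125, -248/125)
T3 reflect across y = 0: (761/125, -248/125) → (761/125, 248/125)

T(p) = (761/125, 248/125)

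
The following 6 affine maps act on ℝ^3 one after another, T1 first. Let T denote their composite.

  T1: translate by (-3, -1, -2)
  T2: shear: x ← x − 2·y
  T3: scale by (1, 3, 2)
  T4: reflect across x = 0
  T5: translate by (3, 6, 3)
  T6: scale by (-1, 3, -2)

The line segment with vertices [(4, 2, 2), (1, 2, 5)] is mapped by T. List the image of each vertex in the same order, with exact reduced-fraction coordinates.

image vertices: (-4, 27, -6), (-7, 27, -18)

T1 translate by (-3, -1, -2): (4, 2, 2) → (1, 1, 0); (1, 2, 5) → (-2, 1, 3)
T2 shear: x ← x − 2·y: (1, 1, 0) → (-1, 1, 0); (-2, 1, 3) → (-4, 1, 3)
T3 scale by (1, 3, 2): (-1, 1, 0) → (-1, 3, 0); (-4, 1, 3) → (-4, 3, 6)
T4 reflect across x = 0: (-1, 3, 0) → (1, 3, 0); (-4, 3, 6) → (4, 3, 6)
T5 translate by (3, 6, 3): (1, 3, 0) → (4, 9, 3); (4, 3, 6) → (7, 9, 9)
T6 scale by (-1, 3, -2): (4, 9, 3) → (-4, 27, -6); (7, 9, 9) → (-7, 27, -18)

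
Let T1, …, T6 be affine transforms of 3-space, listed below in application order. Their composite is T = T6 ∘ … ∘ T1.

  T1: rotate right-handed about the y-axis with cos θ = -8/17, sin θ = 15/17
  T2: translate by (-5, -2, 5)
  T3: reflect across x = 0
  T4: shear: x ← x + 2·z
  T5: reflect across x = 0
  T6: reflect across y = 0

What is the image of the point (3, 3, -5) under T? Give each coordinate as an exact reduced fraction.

T1 rotate right-handed about the y-axis with cos θ = -8/17, sin θ = 15/17: (3, 3, -5) → (-99/17, 3, -5/17)
T2 translate by (-5, -2, 5): (-99/17, 3, -5/17) → (-184/17, 1, 80/17)
T3 reflect across x = 0: (-184/17, 1, 80/17) → (184/17, 1, 80/17)
T4 shear: x ← x + 2·z: (184/17, 1, 80/17) → (344/17, 1, 80/17)
T5 reflect across x = 0: (344/17, 1, 80/17) → (-344/17, 1, 80/17)
T6 reflect across y = 0: (-344/17, 1, 80/17) → (-344/17, -1, 80/17)

T(p) = (-344/17, -1, 80/17)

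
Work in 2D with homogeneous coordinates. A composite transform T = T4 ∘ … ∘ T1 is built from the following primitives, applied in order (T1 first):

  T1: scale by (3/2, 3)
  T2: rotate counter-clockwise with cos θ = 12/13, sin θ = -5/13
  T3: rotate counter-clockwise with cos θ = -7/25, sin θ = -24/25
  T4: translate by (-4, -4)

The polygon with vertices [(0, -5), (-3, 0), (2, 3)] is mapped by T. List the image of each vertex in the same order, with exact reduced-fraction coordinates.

image vertices: (-1019/65, 352/65), (-382/325, -323/650), (73/65, -779/65)

T1 scale by (3/2, 3): (0, -5) → (0, -15); (-3, 0) → (-9/2, 0); (2, 3) → (3, 9)
T2 rotate counter-clockwise with cos θ = 12/13, sin θ = -5/13: (0, -15) → (-75/13, -180/13); (-9/2, 0) → (-54/13, 45/26); (3, 9) → (81/13, 93/13)
T3 rotate counter-clockwise with cos θ = -7/25, sin θ = -24/25: (-75/13, -180/13) → (-759/65, 612/65); (-54/13, 45/26) → (918/325, 2277/650); (81/13, 93/13) → (333/65, -519/65)
T4 translate by (-4, -4): (-759/65, 612/65) → (-1019/65, 352/65); (918/325, 2277/650) → (-382/325, -323/650); (333/65, -519/65) → (73/65, -779/65)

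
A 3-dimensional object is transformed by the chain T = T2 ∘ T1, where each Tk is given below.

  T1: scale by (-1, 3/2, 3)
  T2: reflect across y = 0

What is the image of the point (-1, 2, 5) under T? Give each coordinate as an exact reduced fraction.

T1 scale by (-1, 3/2, 3): (-1, 2, 5) → (1, 3, 15)
T2 reflect across y = 0: (1, 3, 15) → (1, -3, 15)

T(p) = (1, -3, 15)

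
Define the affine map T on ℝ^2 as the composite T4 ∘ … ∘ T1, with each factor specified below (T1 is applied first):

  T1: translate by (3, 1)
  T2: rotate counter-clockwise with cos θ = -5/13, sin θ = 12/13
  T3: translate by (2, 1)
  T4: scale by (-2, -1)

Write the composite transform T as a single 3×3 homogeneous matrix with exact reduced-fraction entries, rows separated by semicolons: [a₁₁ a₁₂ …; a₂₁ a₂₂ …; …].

T = [10/13 24/13 2/13; -12/13 5/13 -44/13; 0 0 1]

T1 = [1 0 3; 0 1 1; 0 0 1]
T2·T1 = [-5/13 -12/13 -27/13; 12/13 -5/13 31/13; 0 0 1]
T3·…·T1 = [-5/13 -12/13 -1/13; 12/13 -5/13 44/13; 0 0 1]
T4·…·T1 = [10/13 24/13 2/13; -12/13 5/13 -44/13; 0 0 1]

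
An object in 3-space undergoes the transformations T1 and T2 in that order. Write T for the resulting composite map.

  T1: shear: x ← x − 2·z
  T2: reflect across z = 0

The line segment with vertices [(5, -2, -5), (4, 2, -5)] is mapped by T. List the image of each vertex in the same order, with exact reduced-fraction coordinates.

image vertices: (15, -2, 5), (14, 2, 5)

T1 shear: x ← x − 2·z: (5, -2, -5) → (15, -2, -5); (4, 2, -5) → (14, 2, -5)
T2 reflect across z = 0: (15, -2, -5) → (15, -2, 5); (14, 2, -5) → (14, 2, 5)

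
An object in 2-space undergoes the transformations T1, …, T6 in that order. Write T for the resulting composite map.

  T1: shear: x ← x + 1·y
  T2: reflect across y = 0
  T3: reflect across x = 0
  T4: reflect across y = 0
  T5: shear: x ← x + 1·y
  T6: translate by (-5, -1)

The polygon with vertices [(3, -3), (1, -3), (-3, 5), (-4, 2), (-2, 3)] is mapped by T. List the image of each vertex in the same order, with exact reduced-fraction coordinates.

image vertices: (-8, -4), (-6, -4), (-2, 4), (-1, 1), (-3, 2)

T1 shear: x ← x + 1·y: (3, -3) → (0, -3); (1, -3) → (-2, -3); (-3, 5) → (2, 5); (-4, 2) → (-2, 2); (-2, 3) → (1, 3)
T2 reflect across y = 0: (0, -3) → (0, 3); (-2, -3) → (-2, 3); (2, 5) → (2, -5); (-2, 2) → (-2, -2); (1, 3) → (1, -3)
T3 reflect across x = 0: (0, 3) → (0, 3); (-2, 3) → (2, 3); (2, -5) → (-2, -5); (-2, -2) → (2, -2); (1, -3) → (-1, -3)
T4 reflect across y = 0: (0, 3) → (0, -3); (2, 3) → (2, -3); (-2, -5) → (-2, 5); (2, -2) → (2, 2); (-1, -3) → (-1, 3)
T5 shear: x ← x + 1·y: (0, -3) → (-3, -3); (2, -3) → (-1, -3); (-2, 5) → (3, 5); (2, 2) → (4, 2); (-1, 3) → (2, 3)
T6 translate by (-5, -1): (-3, -3) → (-8, -4); (-1, -3) → (-6, -4); (3, 5) → (-2, 4); (4, 2) → (-1, 1); (2, 3) → (-3, 2)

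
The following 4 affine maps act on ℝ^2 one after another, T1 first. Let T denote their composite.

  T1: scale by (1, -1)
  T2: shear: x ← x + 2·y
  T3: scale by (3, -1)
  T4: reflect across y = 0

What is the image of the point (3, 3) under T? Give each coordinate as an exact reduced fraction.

T1 scale by (1, -1): (3, 3) → (3, -3)
T2 shear: x ← x + 2·y: (3, -3) → (-3, -3)
T3 scale by (3, -1): (-3, -3) → (-9, 3)
T4 reflect across y = 0: (-9, 3) → (-9, -3)

T(p) = (-9, -3)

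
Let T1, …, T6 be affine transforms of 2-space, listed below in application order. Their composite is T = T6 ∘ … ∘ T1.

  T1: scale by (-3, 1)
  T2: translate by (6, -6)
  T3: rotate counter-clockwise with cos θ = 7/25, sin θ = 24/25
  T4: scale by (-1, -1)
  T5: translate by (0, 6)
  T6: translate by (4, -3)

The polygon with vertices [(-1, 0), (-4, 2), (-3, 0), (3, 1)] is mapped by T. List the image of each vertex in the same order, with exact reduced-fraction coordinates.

T1 scale by (-3, 1): (-1, 0) → (3, 0); (-4, 2) → (12, 2); (-3, 0) → (9, 0); (3, 1) → (-9, 1)
T2 translate by (6, -6): (3, 0) → (9, -6); (12, 2) → (18, -4); (9, 0) → (15, -6); (-9, 1) → (-3, -5)
T3 rotate counter-clockwise with cos θ = 7/25, sin θ = 24/25: (9, -6) → (207/25, 174/25); (18, -4) → (222/25, 404/25); (15, -6) → (249/25, 318/25); (-3, -5) → (99/25, -107/25)
T4 scale by (-1, -1): (207/25, 174/25) → (-207/25, -174/25); (222/25, 404/25) → (-222/25, -404/25); (249/25, 318/25) → (-249/25, -318/25); (99/25, -107/25) → (-99/25, 107/25)
T5 translate by (0, 6): (-207/25, -174/25) → (-207/25, -24/25); (-222/25, -404/25) → (-222/25, -254/25); (-249/25, -318/25) → (-249/25, -168/25); (-99/25, 107/25) → (-99/25, 257/25)
T6 translate by (4, -3): (-207/25, -24/25) → (-107/25, -99/25); (-222/25, -254/25) → (-122/25, -329/25); (-249/25, -168/25) → (-149/25, -243/25); (-99/25, 257/25) → (1/25, 182/25)

image vertices: (-107/25, -99/25), (-122/25, -329/25), (-149/25, -243/25), (1/25, 182/25)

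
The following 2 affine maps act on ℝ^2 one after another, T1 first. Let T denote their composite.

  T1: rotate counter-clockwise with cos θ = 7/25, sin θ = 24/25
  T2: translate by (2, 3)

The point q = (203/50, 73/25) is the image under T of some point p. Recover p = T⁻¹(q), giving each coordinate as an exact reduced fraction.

p = (1/2, -2)

T1 = [7/25 -24/25 0; 24/25 7/25 0; 0 0 1]
T2·T1 = [7/25 -24/25 2; 24/25 7/25 3; 0 0 1]
det M = 1; M⁻¹ = [7/25 24/25 -86/25; -24/25 7/25 27/25; 0 0 1]
M⁻¹ · (203/50, 73/25)ᵀ = (1/2, -2)ᵀ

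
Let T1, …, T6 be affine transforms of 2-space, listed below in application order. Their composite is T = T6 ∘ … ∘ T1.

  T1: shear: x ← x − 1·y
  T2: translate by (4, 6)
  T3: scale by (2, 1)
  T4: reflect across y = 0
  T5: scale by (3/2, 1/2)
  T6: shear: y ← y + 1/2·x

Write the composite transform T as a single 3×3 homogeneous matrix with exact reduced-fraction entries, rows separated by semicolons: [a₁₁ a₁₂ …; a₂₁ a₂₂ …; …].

T1 = [1 -1 0; 0 1 0; 0 0 1]
T2·T1 = [1 -1 4; 0 1 6; 0 0 1]
T3·…·T1 = [2 -2 8; 0 1 6; 0 0 1]
T4·…·T1 = [2 -2 8; 0 -1 -6; 0 0 1]
T5·…·T1 = [3 -3 12; 0 -1/2 -3; 0 0 1]
T6·…·T1 = [3 -3 12; 3/2 -2 3; 0 0 1]

T = [3 -3 12; 3/2 -2 3; 0 0 1]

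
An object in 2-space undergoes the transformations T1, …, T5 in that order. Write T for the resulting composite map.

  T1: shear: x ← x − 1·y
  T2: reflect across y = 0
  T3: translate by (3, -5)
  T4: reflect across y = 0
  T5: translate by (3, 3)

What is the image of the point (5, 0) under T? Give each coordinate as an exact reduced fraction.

T(p) = (11, 8)

T1 shear: x ← x − 1·y: (5, 0) → (5, 0)
T2 reflect across y = 0: (5, 0) → (5, 0)
T3 translate by (3, -5): (5, 0) → (8, -5)
T4 reflect across y = 0: (8, -5) → (8, 5)
T5 translate by (3, 3): (8, 5) → (11, 8)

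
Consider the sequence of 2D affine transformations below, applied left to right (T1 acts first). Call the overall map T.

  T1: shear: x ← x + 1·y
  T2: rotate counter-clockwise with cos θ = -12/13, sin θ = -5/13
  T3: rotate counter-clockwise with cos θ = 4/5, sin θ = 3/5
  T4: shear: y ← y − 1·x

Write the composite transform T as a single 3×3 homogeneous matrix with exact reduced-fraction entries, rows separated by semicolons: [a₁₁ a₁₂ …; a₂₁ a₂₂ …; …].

T1 = [1 1 0; 0 1 0; 0 0 1]
T2·T1 = [-12/13 -7/13 0; -5/13 -17/13 0; 0 0 1]
T3·…·T1 = [-33/65 23/65 0; -56/65 -89/65 0; 0 0 1]
T4·…·T1 = [-33/65 23/65 0; -23/65 -112/65 0; 0 0 1]

T = [-33/65 23/65 0; -23/65 -112/65 0; 0 0 1]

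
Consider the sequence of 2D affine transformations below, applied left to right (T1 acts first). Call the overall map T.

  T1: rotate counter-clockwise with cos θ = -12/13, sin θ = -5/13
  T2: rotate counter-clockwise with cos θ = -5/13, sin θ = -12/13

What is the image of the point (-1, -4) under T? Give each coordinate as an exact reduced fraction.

T1 rotate counter-clockwise with cos θ = -12/13, sin θ = -5/13: (-1, -4) → (-8/13, 53/13)
T2 rotate counter-clockwise with cos θ = -5/13, sin θ = -12/13: (-8/13, 53/13) → (4, -1)

T(p) = (4, -1)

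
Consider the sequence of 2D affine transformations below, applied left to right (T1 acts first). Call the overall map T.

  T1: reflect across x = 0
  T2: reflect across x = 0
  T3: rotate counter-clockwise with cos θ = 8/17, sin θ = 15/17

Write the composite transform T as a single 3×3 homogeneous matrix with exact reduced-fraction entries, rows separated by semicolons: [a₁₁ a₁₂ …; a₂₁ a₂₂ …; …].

T = [8/17 -15/17 0; 15/17 8/17 0; 0 0 1]

T1 = [-1 0 0; 0 1 0; 0 0 1]
T2·T1 = [1 0 0; 0 1 0; 0 0 1]
T3·…·T1 = [8/17 -15/17 0; 15/17 8/17 0; 0 0 1]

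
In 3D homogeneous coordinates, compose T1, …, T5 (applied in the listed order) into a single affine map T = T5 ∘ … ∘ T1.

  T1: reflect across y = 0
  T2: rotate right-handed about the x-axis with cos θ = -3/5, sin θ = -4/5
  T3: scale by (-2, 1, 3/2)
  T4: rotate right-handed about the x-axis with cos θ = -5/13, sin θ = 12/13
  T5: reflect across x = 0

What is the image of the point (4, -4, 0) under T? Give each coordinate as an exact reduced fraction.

T(p) = (8, 348/65, -24/65)

T1 reflect across y = 0: (4, -4, 0) → (4, 4, 0)
T2 rotate right-handed about the x-axis with cos θ = -3/5, sin θ = -4/5: (4, 4, 0) → (4, -12/5, -16/5)
T3 scale by (-2, 1, 3/2): (4, -12/5, -16/5) → (-8, -12/5, -24/5)
T4 rotate right-handed about the x-axis with cos θ = -5/13, sin θ = 12/13: (-8, -12/5, -24/5) → (-8, 348/65, -24/65)
T5 reflect across x = 0: (-8, 348/65, -24/65) → (8, 348/65, -24/65)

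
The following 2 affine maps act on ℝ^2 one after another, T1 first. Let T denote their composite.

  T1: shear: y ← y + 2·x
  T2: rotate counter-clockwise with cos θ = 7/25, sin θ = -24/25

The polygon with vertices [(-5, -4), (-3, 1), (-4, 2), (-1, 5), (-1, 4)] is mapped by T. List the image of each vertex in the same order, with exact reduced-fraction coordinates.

image vertices: (-371/25, 22/25), (-141/25, 37/25), (-172/25, 54/25), (13/5, 9/5), (41/25, 38/25)

T1 shear: y ← y + 2·x: (-5, -4) → (-5, -14); (-3, 1) → (-3, -5); (-4, 2) → (-4, -6); (-1, 5) → (-1, 3); (-1, 4) → (-1, 2)
T2 rotate counter-clockwise with cos θ = 7/25, sin θ = -24/25: (-5, -14) → (-371/25, 22/25); (-3, -5) → (-141/25, 37/25); (-4, -6) → (-172/25, 54/25); (-1, 3) → (13/5, 9/5); (-1, 2) → (41/25, 38/25)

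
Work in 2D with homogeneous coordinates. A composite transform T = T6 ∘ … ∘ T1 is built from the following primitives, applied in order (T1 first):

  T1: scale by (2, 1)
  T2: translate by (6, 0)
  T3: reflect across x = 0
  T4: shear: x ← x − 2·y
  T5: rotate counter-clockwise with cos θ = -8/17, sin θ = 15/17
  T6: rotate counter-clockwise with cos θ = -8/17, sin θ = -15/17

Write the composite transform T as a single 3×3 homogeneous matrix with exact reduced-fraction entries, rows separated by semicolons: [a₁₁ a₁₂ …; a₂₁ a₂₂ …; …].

T = [-2 -2 -6; 0 1 0; 0 0 1]

T1 = [2 0 0; 0 1 0; 0 0 1]
T2·T1 = [2 0 6; 0 1 0; 0 0 1]
T3·…·T1 = [-2 0 -6; 0 1 0; 0 0 1]
T4·…·T1 = [-2 -2 -6; 0 1 0; 0 0 1]
T5·…·T1 = [16/17 1/17 48/17; -30/17 -38/17 -90/17; 0 0 1]
T6·…·T1 = [-2 -2 -6; 0 1 0; 0 0 1]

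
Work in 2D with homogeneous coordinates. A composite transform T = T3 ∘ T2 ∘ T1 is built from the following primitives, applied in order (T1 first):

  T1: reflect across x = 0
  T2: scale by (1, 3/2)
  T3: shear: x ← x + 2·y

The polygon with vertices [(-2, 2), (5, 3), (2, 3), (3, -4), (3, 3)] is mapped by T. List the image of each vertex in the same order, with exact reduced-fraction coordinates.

image vertices: (8, 3), (4, 9/2), (7, 9/2), (-15, -6), (6, 9/2)

T1 reflect across x = 0: (-2, 2) → (2, 2); (5, 3) → (-5, 3); (2, 3) → (-2, 3); (3, -4) → (-3, -4); (3, 3) → (-3, 3)
T2 scale by (1, 3/2): (2, 2) → (2, 3); (-5, 3) → (-5, 9/2); (-2, 3) → (-2, 9/2); (-3, -4) → (-3, -6); (-3, 3) → (-3, 9/2)
T3 shear: x ← x + 2·y: (2, 3) → (8, 3); (-5, 9/2) → (4, 9/2); (-2, 9/2) → (7, 9/2); (-3, -6) → (-15, -6); (-3, 9/2) → (6, 9/2)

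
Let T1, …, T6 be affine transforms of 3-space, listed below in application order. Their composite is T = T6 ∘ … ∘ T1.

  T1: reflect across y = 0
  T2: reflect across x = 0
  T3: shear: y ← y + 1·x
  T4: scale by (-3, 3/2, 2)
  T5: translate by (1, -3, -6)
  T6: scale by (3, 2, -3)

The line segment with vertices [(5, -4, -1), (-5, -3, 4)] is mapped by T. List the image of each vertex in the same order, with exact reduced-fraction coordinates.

T1 reflect across y = 0: (5, -4, -1) → (5, 4, -1); (-5, -3, 4) → (-5, 3, 4)
T2 reflect across x = 0: (5, 4, -1) → (-5, 4, -1); (-5, 3, 4) → (5, 3, 4)
T3 shear: y ← y + 1·x: (-5, 4, -1) → (-5, -1, -1); (5, 3, 4) → (5, 8, 4)
T4 scale by (-3, 3/2, 2): (-5, -1, -1) → (15, -3/2, -2); (5, 8, 4) → (-15, 12, 8)
T5 translate by (1, -3, -6): (15, -3/2, -2) → (16, -9/2, -8); (-15, 12, 8) → (-14, 9, 2)
T6 scale by (3, 2, -3): (16, -9/2, -8) → (48, -9, 24); (-14, 9, 2) → (-42, 18, -6)

image vertices: (48, -9, 24), (-42, 18, -6)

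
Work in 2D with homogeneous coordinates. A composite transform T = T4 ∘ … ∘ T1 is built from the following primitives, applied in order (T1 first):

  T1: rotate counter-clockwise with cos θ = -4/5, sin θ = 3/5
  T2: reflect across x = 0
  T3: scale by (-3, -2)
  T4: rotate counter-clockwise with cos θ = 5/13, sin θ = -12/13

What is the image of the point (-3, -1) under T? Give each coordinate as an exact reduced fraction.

T1 rotate counter-clockwise with cos θ = -4/5, sin θ = 3/5: (-3, -1) → (3, -1)
T2 reflect across x = 0: (3, -1) → (-3, -1)
T3 scale by (-3, -2): (-3, -1) → (9, 2)
T4 rotate counter-clockwise with cos θ = 5/13, sin θ = -12/13: (9, 2) → (69/13, -98/13)

T(p) = (69/13, -98/13)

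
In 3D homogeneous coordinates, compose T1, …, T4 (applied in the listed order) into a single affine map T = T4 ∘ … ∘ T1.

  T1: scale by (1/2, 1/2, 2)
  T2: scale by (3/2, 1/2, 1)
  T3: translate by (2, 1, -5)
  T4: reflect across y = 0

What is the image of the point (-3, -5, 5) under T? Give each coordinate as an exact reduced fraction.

T1 scale by (1/2, 1/2, 2): (-3, -5, 5) → (-3/2, -5/2, 10)
T2 scale by (3/2, 1/2, 1): (-3/2, -5/2, 10) → (-9/4, -5/4, 10)
T3 translate by (2, 1, -5): (-9/4, -5/4, 10) → (-1/4, -1/4, 5)
T4 reflect across y = 0: (-1/4, -1/4, 5) → (-1/4, 1/4, 5)

T(p) = (-1/4, 1/4, 5)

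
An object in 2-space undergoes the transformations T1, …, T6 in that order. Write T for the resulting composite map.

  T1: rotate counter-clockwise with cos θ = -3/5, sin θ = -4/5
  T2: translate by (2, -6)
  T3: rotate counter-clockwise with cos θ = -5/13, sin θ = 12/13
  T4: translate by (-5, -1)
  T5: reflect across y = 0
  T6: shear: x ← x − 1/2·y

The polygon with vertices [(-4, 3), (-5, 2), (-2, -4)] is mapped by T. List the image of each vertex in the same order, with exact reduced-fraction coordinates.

T1 rotate counter-clockwise with cos θ = -3/5, sin θ = -4/5: (-4, 3) → (24/5, 7/5); (-5, 2) → (23/5, 14/5); (-2, -4) → (-2, 4)
T2 translate by (2, -6): (24/5, 7/5) → (34/5, -23/5); (23/5, 14/5) → (33/5, -16/5); (-2, 4) → (0, -2)
T3 rotate counter-clockwise with cos θ = -5/13, sin θ = 12/13: (34/5, -23/5) → (106/65, 523/65); (33/5, -16/5) → (27/65, 476/65); (0, -2) → (24/13, 10/13)
T4 translate by (-5, -1): (106/65, 523/65) → (-219/65, 458/65); (27/65, 476/65) → (-298/65, 411/65); (24/13, 10/13) → (-41/13, -3/13)
T5 reflect across y = 0: (-219/65, 458/65) → (-219/65, -458/65); (-298/65, 411/65) → (-298/65, -411/65); (-41/13, -3/13) → (-41/13, 3/13)
T6 shear: x ← x − 1/2·y: (-219/65, -458/65) → (2/13, -458/65); (-298/65, -411/65) → (-37/26, -411/65); (-41/13, 3/13) → (-85/26, 3/13)

image vertices: (2/13, -458/65), (-37/26, -411/65), (-85/26, 3/13)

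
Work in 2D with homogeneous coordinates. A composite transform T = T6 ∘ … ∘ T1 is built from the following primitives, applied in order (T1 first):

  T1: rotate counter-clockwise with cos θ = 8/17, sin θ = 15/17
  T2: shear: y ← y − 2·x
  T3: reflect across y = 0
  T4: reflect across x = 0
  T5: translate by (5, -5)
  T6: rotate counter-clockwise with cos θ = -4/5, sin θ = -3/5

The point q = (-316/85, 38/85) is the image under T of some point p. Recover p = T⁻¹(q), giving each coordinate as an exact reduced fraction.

p = (3, -1)

T1 = [8/17 -15/17 0; 15/17 8/17 0; 0 0 1]
T2·T1 = [8/17 -15/17 0; -1/17 38/17 0; 0 0 1]
T3·…·T1 = [8/17 -15/17 0; 1/17 -38/17 0; 0 0 1]
T4·…·T1 = [-8/17 15/17 0; 1/17 -38/17 0; 0 0 1]
T5·…·T1 = [-8/17 15/17 5; 1/17 -38/17 -5; 0 0 1]
T6·…·T1 = [7/17 -174/85 -7; 4/17 107/85 1; 0 0 1]
det M = 1; M⁻¹ = [107/85 174/85 115/17; -4/17 7/17 -35/17; 0 0 1]
M⁻¹ · (-316/85, 38/85)ᵀ = (3, -1)ᵀ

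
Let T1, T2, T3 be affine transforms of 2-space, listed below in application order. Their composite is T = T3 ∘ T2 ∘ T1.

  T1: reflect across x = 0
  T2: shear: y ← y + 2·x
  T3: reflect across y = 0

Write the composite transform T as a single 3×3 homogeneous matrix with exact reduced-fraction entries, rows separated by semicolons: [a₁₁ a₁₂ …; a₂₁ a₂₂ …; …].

T = [-1 0 0; 2 -1 0; 0 0 1]

T1 = [-1 0 0; 0 1 0; 0 0 1]
T2·T1 = [-1 0 0; -2 1 0; 0 0 1]
T3·…·T1 = [-1 0 0; 2 -1 0; 0 0 1]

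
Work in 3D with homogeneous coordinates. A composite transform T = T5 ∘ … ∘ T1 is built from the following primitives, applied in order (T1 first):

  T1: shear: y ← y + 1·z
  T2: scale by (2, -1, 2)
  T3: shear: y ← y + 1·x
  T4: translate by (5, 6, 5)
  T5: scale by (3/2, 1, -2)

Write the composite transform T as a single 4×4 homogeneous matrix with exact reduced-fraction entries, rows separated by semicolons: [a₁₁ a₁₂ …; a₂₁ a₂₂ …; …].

T = [3 0 0 15/2; 2 -1 -1 6; 0 0 -4 -10; 0 0 0 1]

T1 = [1 0 0 0; 0 1 1 0; 0 0 1 0; 0 0 0 1]
T2·T1 = [2 0 0 0; 0 -1 -1 0; 0 0 2 0; 0 0 0 1]
T3·…·T1 = [2 0 0 0; 2 -1 -1 0; 0 0 2 0; 0 0 0 1]
T4·…·T1 = [2 0 0 5; 2 -1 -1 6; 0 0 2 5; 0 0 0 1]
T5·…·T1 = [3 0 0 15/2; 2 -1 -1 6; 0 0 -4 -10; 0 0 0 1]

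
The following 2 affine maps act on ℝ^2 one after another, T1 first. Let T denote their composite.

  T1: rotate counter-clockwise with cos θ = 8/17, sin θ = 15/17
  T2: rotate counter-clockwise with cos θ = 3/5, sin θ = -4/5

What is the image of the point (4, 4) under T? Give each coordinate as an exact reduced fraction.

T1 rotate counter-clockwise with cos θ = 8/17, sin θ = 15/17: (4, 4) → (-28/17, 92/17)
T2 rotate counter-clockwise with cos θ = 3/5, sin θ = -4/5: (-28/17, 92/17) → (284/85, 388/85)

T(p) = (284/85, 388/85)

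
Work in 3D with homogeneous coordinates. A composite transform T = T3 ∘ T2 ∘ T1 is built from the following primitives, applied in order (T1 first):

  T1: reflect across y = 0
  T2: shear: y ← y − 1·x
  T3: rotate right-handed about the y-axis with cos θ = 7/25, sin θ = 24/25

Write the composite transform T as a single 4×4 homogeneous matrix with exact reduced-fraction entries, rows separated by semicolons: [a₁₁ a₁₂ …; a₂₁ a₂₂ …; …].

T = [7/25 0 24/25 0; -1 -1 0 0; -24/25 0 7/25 0; 0 0 0 1]

T1 = [1 0 0 0; 0 -1 0 0; 0 0 1 0; 0 0 0 1]
T2·T1 = [1 0 0 0; -1 -1 0 0; 0 0 1 0; 0 0 0 1]
T3·…·T1 = [7/25 0 24/25 0; -1 -1 0 0; -24/25 0 7/25 0; 0 0 0 1]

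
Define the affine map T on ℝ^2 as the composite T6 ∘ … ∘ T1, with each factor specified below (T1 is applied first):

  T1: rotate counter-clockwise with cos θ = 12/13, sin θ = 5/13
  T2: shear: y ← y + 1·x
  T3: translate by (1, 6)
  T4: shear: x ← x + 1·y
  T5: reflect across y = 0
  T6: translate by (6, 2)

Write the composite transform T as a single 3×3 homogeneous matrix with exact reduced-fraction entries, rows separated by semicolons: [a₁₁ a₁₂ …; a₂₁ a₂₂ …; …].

T = [29/13 2/13 13; -17/13 -7/13 -4; 0 0 1]

T1 = [12/13 -5/13 0; 5/13 12/13 0; 0 0 1]
T2·T1 = [12/13 -5/13 0; 17/13 7/13 0; 0 0 1]
T3·…·T1 = [12/13 -5/13 1; 17/13 7/13 6; 0 0 1]
T4·…·T1 = [29/13 2/13 7; 17/13 7/13 6; 0 0 1]
T5·…·T1 = [29/13 2/13 7; -17/13 -7/13 -6; 0 0 1]
T6·…·T1 = [29/13 2/13 13; -17/13 -7/13 -4; 0 0 1]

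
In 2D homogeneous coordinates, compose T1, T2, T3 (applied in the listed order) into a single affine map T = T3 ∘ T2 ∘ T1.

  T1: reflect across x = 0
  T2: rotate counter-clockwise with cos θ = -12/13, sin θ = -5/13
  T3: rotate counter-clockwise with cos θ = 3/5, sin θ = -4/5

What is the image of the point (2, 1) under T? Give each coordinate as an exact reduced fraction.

T1 reflect across x = 0: (2, 1) → (-2, 1)
T2 rotate counter-clockwise with cos θ = -12/13, sin θ = -5/13: (-2, 1) → (29/13, -2/13)
T3 rotate counter-clockwise with cos θ = 3/5, sin θ = -4/5: (29/13, -2/13) → (79/65, -122/65)

T(p) = (79/65, -122/65)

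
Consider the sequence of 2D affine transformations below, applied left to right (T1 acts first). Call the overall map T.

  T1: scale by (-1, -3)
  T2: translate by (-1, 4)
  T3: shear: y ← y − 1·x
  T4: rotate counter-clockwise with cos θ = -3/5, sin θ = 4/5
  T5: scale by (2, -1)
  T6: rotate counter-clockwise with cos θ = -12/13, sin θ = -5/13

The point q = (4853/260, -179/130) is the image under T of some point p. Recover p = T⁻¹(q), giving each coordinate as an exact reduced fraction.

p = (3/4, -2)

T1 = [-1 0 0; 0 -3 0; 0 0 1]
T2·T1 = [-1 0 -1; 0 -3 4; 0 0 1]
T3·…·T1 = [-1 0 -1; 1 -3 5; 0 0 1]
T4·…·T1 = [-1/5 12/5 -17/5; -7/5 9/5 -19/5; 0 0 1]
T5·…·T1 = [-2/5 24/5 -34/5; 7/5 -9/5 19/5; 0 0 1]
T6·…·T1 = [59/65 -333/65 503/65; -74/65 -12/65 -58/65; 0 0 1]
det M = -6; M⁻¹ = [2/65 -111/130 -1; -37/195 -59/390 4/3; 0 0 1]
M⁻¹ · (4853/260, -179/130)ᵀ = (3/4, -2)ᵀ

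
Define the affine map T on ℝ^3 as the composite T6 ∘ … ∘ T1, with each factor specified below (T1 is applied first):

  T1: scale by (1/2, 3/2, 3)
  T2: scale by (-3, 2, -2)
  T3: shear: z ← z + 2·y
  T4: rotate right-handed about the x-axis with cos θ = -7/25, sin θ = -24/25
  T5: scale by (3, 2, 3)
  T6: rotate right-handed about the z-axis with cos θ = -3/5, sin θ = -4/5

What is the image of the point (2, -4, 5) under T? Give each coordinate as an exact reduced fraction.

T(p) = (-9021/125, 8172/125, 1998/25)

T1 scale by (1/2, 3/2, 3): (2, -4, 5) → (1, -6, 15)
T2 scale by (-3, 2, -2): (1, -6, 15) → (-3, -12, -30)
T3 shear: z ← z + 2·y: (-3, -12, -30) → (-3, -12, -54)
T4 rotate right-handed about the x-axis with cos θ = -7/25, sin θ = -24/25: (-3, -12, -54) → (-3, -1212/25, 666/25)
T5 scale by (3, 2, 3): (-3, -1212/25, 666/25) → (-9, -2424/25, 1998/25)
T6 rotate right-handed about the z-axis with cos θ = -3/5, sin θ = -4/5: (-9, -2424/25, 1998/25) → (-9021/125, 8172/125, 1998/25)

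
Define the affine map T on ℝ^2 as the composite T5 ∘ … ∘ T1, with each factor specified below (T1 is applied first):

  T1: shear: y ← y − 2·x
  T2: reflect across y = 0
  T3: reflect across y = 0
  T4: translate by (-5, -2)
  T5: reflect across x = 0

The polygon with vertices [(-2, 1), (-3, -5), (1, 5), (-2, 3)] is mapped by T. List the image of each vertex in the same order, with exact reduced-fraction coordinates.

T1 shear: y ← y − 2·x: (-2, 1) → (-2, 5); (-3, -5) → (-3, 1); (1, 5) → (1, 3); (-2, 3) → (-2, 7)
T2 reflect across y = 0: (-2, 5) → (-2, -5); (-3, 1) → (-3, -1); (1, 3) → (1, -3); (-2, 7) → (-2, -7)
T3 reflect across y = 0: (-2, -5) → (-2, 5); (-3, -1) → (-3, 1); (1, -3) → (1, 3); (-2, -7) → (-2, 7)
T4 translate by (-5, -2): (-2, 5) → (-7, 3); (-3, 1) → (-8, -1); (1, 3) → (-4, 1); (-2, 7) → (-7, 5)
T5 reflect across x = 0: (-7, 3) → (7, 3); (-8, -1) → (8, -1); (-4, 1) → (4, 1); (-7, 5) → (7, 5)

image vertices: (7, 3), (8, -1), (4, 1), (7, 5)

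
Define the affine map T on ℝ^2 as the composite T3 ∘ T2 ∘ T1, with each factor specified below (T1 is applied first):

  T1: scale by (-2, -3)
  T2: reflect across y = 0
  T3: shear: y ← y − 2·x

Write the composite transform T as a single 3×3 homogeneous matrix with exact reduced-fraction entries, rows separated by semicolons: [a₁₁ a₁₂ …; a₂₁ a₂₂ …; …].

T = [-2 0 0; 4 3 0; 0 0 1]

T1 = [-2 0 0; 0 -3 0; 0 0 1]
T2·T1 = [-2 0 0; 0 3 0; 0 0 1]
T3·…·T1 = [-2 0 0; 4 3 0; 0 0 1]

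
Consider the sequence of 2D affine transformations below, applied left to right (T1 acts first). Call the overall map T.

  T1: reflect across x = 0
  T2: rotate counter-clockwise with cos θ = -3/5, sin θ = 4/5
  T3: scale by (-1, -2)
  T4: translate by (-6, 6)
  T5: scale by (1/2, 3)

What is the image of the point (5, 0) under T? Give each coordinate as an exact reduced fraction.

T1 reflect across x = 0: (5, 0) → (-5, 0)
T2 rotate counter-clockwise with cos θ = -3/5, sin θ = 4/5: (-5, 0) → (3, -4)
T3 scale by (-1, -2): (3, -4) → (-3, 8)
T4 translate by (-6, 6): (-3, 8) → (-9, 14)
T5 scale by (1/2, 3): (-9, 14) → (-9/2, 42)

T(p) = (-9/2, 42)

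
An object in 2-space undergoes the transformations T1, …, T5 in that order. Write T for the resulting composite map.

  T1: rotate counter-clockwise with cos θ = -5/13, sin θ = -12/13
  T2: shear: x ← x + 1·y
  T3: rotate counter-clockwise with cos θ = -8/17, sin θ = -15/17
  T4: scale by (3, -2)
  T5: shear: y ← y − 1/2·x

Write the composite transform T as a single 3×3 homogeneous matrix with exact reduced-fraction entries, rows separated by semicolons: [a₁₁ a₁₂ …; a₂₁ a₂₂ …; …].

T = [-132/221 -393/221 0; -636/221 653/442 0; 0 0 1]

T1 = [-5/13 12/13 0; -12/13 -5/13 0; 0 0 1]
T2·T1 = [-17/13 7/13 0; -12/13 -5/13 0; 0 0 1]
T3·…·T1 = [-44/221 -131/221 0; 27/17 -5/17 0; 0 0 1]
T4·…·T1 = [-132/221 -393/221 0; -54/17 10/17 0; 0 0 1]
T5·…·T1 = [-132/221 -393/221 0; -636/221 653/442 0; 0 0 1]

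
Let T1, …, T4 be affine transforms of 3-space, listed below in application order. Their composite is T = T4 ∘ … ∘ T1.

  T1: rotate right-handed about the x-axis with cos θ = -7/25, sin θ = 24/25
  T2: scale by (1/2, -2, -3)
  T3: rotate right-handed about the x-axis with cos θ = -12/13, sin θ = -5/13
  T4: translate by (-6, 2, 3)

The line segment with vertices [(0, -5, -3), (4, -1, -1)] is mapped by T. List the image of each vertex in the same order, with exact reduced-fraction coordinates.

image vertices: (-6, 4703/325, -1519/325), (-4, 1649/325, 673/325)

T1 rotate right-handed about the x-axis with cos θ = -7/25, sin θ = 24/25: (0, -5, -3) → (0, 107/25, -99/25); (4, -1, -1) → (4, 31/25, -17/25)
T2 scale by (1/2, -2, -3): (0, 107/25, -99/25) → (0, -214/25, 297/25); (4, 31/25, -17/25) → (2, -62/25, 51/25)
T3 rotate right-handed about the x-axis with cos θ = -12/13, sin θ = -5/13: (0, -214/25, 297/25) → (0, 4053/325, -2494/325); (2, -62/25, 51/25) → (2, 999/325, -302/325)
T4 translate by (-6, 2, 3): (0, 4053/325, -2494/325) → (-6, 4703/325, -1519/325); (2, 999/325, -302/325) → (-4, 1649/325, 673/325)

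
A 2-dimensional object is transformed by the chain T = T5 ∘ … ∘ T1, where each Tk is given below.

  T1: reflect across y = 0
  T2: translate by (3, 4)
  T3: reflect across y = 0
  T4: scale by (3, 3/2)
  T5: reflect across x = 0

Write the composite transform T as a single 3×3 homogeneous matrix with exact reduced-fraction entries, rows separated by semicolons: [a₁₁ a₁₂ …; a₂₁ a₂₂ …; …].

T = [-3 0 -9; 0 3/2 -6; 0 0 1]

T1 = [1 0 0; 0 -1 0; 0 0 1]
T2·T1 = [1 0 3; 0 -1 4; 0 0 1]
T3·…·T1 = [1 0 3; 0 1 -4; 0 0 1]
T4·…·T1 = [3 0 9; 0 3/2 -6; 0 0 1]
T5·…·T1 = [-3 0 -9; 0 3/2 -6; 0 0 1]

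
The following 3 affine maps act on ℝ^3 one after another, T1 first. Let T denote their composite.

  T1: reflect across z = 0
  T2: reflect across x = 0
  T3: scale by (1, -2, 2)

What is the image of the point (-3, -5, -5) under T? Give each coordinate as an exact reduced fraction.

T(p) = (3, 10, 10)

T1 reflect across z = 0: (-3, -5, -5) → (-3, -5, 5)
T2 reflect across x = 0: (-3, -5, 5) → (3, -5, 5)
T3 scale by (1, -2, 2): (3, -5, 5) → (3, 10, 10)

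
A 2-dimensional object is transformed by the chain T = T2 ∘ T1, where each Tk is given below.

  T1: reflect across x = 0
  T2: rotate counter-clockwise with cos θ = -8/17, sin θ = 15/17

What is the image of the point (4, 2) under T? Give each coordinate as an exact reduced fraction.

T1 reflect across x = 0: (4, 2) → (-4, 2)
T2 rotate counter-clockwise with cos θ = -8/17, sin θ = 15/17: (-4, 2) → (2/17, -76/17)

T(p) = (2/17, -76/17)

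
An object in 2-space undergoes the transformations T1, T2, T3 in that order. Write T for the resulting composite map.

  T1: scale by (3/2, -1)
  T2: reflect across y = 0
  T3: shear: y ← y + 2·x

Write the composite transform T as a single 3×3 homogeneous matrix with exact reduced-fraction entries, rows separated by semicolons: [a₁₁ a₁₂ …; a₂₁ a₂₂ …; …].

T1 = [3/2 0 0; 0 -1 0; 0 0 1]
T2·T1 = [3/2 0 0; 0 1 0; 0 0 1]
T3·…·T1 = [3/2 0 0; 3 1 0; 0 0 1]

T = [3/2 0 0; 3 1 0; 0 0 1]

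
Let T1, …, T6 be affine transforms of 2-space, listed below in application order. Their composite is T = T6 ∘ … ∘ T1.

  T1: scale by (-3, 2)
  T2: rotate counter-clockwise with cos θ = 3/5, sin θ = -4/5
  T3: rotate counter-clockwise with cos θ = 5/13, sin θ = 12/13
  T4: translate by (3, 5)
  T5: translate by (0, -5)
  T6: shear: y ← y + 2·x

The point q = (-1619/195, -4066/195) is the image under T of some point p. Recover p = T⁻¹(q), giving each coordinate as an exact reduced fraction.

p = (4, -2/3)

T1 = [-3 0 0; 0 2 0; 0 0 1]
T2·T1 = [-9/5 8/5 0; 12/5 6/5 0; 0 0 1]
T3·…·T1 = [-189/65 -32/65 0; -48/65 126/65 0; 0 0 1]
T4·…·T1 = [-189/65 -32/65 3; -48/65 126/65 5; 0 0 1]
T5·…·T1 = [-189/65 -32/65 3; -48/65 126/65 0; 0 0 1]
T6·…·T1 = [-189/65 -32/65 3; -426/65 62/65 6; 0 0 1]
det M = -6; M⁻¹ = [-31/195 -16/195 63/65; -71/65 63/130 24/65; 0 0 1]
M⁻¹ · (-1619/195, -4066/195)ᵀ = (4, -2/3)ᵀ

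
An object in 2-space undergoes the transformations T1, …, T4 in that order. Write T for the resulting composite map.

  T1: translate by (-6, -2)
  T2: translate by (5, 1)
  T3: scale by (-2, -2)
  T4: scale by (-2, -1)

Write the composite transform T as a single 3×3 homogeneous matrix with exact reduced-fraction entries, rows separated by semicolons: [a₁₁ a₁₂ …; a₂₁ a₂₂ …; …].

T = [4 0 -4; 0 2 -2; 0 0 1]

T1 = [1 0 -6; 0 1 -2; 0 0 1]
T2·T1 = [1 0 -1; 0 1 -1; 0 0 1]
T3·…·T1 = [-2 0 2; 0 -2 2; 0 0 1]
T4·…·T1 = [4 0 -4; 0 2 -2; 0 0 1]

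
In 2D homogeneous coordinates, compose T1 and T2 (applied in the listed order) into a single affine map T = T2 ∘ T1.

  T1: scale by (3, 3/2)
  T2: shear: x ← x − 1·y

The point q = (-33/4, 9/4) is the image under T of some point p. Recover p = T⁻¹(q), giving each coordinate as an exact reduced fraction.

p = (-2, 3/2)

T1 = [3 0 0; 0 3/2 0; 0 0 1]
T2·T1 = [3 -3/2 0; 0 3/2 0; 0 0 1]
det M = 9/2; M⁻¹ = [1/3 1/3 0; 0 2/3 0; 0 0 1]
M⁻¹ · (-33/4, 9/4)ᵀ = (-2, 3/2)ᵀ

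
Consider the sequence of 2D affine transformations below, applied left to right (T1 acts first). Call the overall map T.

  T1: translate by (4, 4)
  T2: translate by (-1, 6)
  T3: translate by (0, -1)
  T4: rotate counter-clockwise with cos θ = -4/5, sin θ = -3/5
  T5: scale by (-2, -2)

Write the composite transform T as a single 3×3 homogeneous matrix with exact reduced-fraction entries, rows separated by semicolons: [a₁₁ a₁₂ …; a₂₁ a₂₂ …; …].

T = [8/5 -6/5 -6; 6/5 8/5 18; 0 0 1]

T1 = [1 0 4; 0 1 4; 0 0 1]
T2·T1 = [1 0 3; 0 1 10; 0 0 1]
T3·…·T1 = [1 0 3; 0 1 9; 0 0 1]
T4·…·T1 = [-4/5 3/5 3; -3/5 -4/5 -9; 0 0 1]
T5·…·T1 = [8/5 -6/5 -6; 6/5 8/5 18; 0 0 1]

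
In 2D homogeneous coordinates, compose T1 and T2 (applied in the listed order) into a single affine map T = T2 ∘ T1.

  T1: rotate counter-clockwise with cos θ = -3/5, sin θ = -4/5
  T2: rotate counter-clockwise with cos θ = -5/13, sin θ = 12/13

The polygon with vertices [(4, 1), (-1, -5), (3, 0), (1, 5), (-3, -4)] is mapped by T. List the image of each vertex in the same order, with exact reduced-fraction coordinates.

image vertices: (268/65, -1/65), (-11/5, -23/5), (189/65, -48/65), (11/5, 23/5), (-253/65, -204/65)

T1 rotate counter-clockwise with cos θ = -3/5, sin θ = -4/5: (4, 1) → (-8/5, -19/5); (-1, -5) → (-17/5, 19/5); (3, 0) → (-9/5, -12/5); (1, 5) → (17/5, -19/5); (-3, -4) → (-7/5, 24/5)
T2 rotate counter-clockwise with cos θ = -5/13, sin θ = 12/13: (-8/5, -19/5) → (268/65, -1/65); (-17/5, 19/5) → (-11/5, -23/5); (-9/5, -12/5) → (189/65, -48/65); (17/5, -19/5) → (11/5, 23/5); (-7/5, 24/5) → (-253/65, -204/65)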